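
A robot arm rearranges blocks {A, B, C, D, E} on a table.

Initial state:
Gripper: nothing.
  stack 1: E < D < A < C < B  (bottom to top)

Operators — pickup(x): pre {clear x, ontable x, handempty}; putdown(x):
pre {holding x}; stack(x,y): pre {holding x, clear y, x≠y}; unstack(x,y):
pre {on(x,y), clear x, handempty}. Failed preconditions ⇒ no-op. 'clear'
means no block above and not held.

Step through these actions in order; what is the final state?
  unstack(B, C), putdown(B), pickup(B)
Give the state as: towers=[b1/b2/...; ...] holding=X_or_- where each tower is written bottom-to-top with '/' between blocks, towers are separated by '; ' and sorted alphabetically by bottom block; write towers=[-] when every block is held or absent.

towers=[E/D/A/C] holding=B

step 1 (unstack(B, C)): towers=[E/D/A/C] holding=B
step 2 (putdown(B)): towers=[B; E/D/A/C] holding=-
step 3 (pickup(B)): towers=[E/D/A/C] holding=B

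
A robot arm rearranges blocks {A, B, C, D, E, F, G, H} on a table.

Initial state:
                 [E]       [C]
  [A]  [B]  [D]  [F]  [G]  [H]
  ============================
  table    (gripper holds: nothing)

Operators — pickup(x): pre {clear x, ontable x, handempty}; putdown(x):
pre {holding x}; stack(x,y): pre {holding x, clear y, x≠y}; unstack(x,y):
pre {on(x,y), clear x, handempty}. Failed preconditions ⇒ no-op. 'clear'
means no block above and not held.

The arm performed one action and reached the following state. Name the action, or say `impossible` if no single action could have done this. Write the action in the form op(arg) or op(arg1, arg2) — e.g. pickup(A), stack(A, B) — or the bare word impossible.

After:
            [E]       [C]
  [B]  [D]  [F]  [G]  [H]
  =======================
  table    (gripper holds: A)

pickup(A)

target: towers=[B; D; F/E; G; H/C] holding=A
         pickup(G) → towers=[A; B; D; F/E; H/C] holding=G
         pickup(A) → towers=[B; D; F/E; G; H/C] holding=A  ← match
     unstack(E, F) → towers=[A; B; D; F; G; H/C] holding=E
         pickup(B) → towers=[A; D; F/E; G; H/C] holding=B
         pickup(D) → towers=[A; B; F/E; G; H/C] holding=D
     unstack(C, H) → towers=[A; B; D; F/E; G; H] holding=C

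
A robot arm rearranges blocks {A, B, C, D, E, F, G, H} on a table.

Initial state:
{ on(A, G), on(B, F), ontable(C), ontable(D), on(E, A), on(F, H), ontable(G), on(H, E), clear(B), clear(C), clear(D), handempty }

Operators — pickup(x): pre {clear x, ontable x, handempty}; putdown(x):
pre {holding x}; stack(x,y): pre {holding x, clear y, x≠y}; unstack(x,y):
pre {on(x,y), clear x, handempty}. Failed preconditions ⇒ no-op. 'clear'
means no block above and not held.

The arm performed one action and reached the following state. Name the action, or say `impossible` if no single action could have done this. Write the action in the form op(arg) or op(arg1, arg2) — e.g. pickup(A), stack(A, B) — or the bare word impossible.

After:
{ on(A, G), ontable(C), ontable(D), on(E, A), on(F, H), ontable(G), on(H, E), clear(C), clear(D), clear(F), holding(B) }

target: towers=[C; D; G/A/E/H/F] holding=B
     unstack(B, F) → towers=[C; D; G/A/E/H/F] holding=B  ← match
         pickup(D) → towers=[C; G/A/E/H/F/B] holding=D
         pickup(C) → towers=[D; G/A/E/H/F/B] holding=C

unstack(B, F)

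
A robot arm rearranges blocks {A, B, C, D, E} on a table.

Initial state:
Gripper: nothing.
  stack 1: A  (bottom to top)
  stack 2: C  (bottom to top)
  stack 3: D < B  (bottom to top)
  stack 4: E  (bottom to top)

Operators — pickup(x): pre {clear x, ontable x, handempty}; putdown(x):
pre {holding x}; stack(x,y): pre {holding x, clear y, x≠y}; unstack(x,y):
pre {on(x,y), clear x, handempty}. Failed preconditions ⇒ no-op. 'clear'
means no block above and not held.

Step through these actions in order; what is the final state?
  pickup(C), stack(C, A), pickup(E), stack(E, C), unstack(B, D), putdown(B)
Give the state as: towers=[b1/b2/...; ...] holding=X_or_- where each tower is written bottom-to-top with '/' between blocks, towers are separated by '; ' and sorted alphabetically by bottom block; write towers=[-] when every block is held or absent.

step 1 (pickup(C)): towers=[A; D/B; E] holding=C
step 2 (stack(C, A)): towers=[A/C; D/B; E] holding=-
step 3 (pickup(E)): towers=[A/C; D/B] holding=E
step 4 (stack(E, C)): towers=[A/C/E; D/B] holding=-
step 5 (unstack(B, D)): towers=[A/C/E; D] holding=B
step 6 (putdown(B)): towers=[A/C/E; B; D] holding=-

towers=[A/C/E; B; D] holding=-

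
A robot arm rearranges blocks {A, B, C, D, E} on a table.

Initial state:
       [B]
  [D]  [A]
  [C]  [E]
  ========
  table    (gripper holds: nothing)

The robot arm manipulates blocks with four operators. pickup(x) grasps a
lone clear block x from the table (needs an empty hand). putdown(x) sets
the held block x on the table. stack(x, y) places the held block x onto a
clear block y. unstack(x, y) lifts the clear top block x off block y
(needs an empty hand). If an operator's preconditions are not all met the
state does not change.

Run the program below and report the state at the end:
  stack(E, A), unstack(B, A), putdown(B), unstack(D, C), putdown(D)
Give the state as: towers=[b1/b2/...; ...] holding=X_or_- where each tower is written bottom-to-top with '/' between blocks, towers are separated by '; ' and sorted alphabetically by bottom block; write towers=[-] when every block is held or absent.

towers=[B; C; D; E/A] holding=-

step 1 (stack(E, A)) [no-op]: towers=[C/D; E/A/B] holding=-
step 2 (unstack(B, A)): towers=[C/D; E/A] holding=B
step 3 (putdown(B)): towers=[B; C/D; E/A] holding=-
step 4 (unstack(D, C)): towers=[B; C; E/A] holding=D
step 5 (putdown(D)): towers=[B; C; D; E/A] holding=-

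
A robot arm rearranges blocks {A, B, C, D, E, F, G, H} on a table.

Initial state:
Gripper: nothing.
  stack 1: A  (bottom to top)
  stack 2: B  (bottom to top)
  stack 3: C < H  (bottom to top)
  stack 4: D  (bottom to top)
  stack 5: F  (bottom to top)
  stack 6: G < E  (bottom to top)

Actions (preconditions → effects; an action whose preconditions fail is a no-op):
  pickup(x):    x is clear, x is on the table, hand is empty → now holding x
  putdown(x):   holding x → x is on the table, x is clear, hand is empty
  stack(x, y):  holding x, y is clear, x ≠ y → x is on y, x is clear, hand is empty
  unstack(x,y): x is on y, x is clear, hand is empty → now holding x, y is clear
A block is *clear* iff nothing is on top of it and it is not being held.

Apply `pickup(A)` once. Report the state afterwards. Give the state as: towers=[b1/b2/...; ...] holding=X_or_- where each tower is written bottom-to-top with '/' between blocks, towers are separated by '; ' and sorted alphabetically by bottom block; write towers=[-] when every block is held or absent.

towers=[B; C/H; D; F; G/E] holding=A

before: towers=[A; B; C/H; D; F; G/E] holding=-
pre[pickup(A)]: clear(A) yes, ontable(A) yes, handempty yes
all met → apply pickup(A)
after:  towers=[B; C/H; D; F; G/E] holding=A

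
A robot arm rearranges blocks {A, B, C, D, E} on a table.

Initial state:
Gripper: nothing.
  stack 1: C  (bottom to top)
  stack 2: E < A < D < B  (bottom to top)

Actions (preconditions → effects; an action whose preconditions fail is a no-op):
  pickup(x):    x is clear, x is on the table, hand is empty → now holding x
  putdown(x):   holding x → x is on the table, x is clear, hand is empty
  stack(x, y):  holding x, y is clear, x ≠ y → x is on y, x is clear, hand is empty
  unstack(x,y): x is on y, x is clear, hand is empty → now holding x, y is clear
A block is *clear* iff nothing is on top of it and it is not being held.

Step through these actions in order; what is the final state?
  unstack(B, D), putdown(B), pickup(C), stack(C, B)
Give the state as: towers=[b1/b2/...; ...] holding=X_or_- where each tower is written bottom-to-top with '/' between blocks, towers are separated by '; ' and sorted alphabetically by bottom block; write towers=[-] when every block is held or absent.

step 1 (unstack(B, D)): towers=[C; E/A/D] holding=B
step 2 (putdown(B)): towers=[B; C; E/A/D] holding=-
step 3 (pickup(C)): towers=[B; E/A/D] holding=C
step 4 (stack(C, B)): towers=[B/C; E/A/D] holding=-

towers=[B/C; E/A/D] holding=-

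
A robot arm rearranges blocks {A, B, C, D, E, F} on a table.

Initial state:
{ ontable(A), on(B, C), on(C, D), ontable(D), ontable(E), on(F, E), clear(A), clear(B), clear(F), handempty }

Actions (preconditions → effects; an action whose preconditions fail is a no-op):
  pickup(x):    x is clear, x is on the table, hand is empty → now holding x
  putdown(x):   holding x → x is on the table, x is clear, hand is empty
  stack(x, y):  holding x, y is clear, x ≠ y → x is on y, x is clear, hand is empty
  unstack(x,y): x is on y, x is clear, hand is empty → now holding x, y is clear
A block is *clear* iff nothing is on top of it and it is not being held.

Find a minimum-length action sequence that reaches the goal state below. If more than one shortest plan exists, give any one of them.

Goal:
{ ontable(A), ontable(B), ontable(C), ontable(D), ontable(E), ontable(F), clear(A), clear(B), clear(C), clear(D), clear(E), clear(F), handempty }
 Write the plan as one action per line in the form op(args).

step 1 (unstack(B, C)): towers=[A; D/C; E/F] holding=B
step 2 (putdown(B)): towers=[A; B; D/C; E/F] holding=-
step 3 (unstack(F, E)): towers=[A; B; D/C; E] holding=F
step 4 (putdown(F)): towers=[A; B; D/C; E; F] holding=-
step 5 (unstack(C, D)): towers=[A; B; D; E; F] holding=C
step 6 (putdown(C)): towers=[A; B; C; D; E; F] holding=-
goal check: towers=[A; B; C; D; E; F] holding=- — reached (length 6, optimal by BFS)

unstack(B, C)
putdown(B)
unstack(F, E)
putdown(F)
unstack(C, D)
putdown(C)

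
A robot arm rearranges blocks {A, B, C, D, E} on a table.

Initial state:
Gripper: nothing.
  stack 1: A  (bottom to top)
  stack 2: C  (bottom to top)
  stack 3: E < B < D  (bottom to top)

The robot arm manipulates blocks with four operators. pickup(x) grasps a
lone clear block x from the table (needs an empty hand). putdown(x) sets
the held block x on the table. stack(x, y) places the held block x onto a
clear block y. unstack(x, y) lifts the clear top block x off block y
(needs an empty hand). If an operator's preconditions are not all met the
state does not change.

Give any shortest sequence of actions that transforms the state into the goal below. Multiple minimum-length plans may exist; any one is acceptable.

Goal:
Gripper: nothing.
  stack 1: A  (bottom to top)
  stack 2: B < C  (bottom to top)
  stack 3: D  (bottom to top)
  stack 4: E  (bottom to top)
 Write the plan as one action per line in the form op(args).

unstack(D, B)
putdown(D)
unstack(B, E)
putdown(B)
pickup(C)
stack(C, B)

step 1 (unstack(D, B)): towers=[A; C; E/B] holding=D
step 2 (putdown(D)): towers=[A; C; D; E/B] holding=-
step 3 (unstack(B, E)): towers=[A; C; D; E] holding=B
step 4 (putdown(B)): towers=[A; B; C; D; E] holding=-
step 5 (pickup(C)): towers=[A; B; D; E] holding=C
step 6 (stack(C, B)): towers=[A; B/C; D; E] holding=-
goal check: towers=[A; B/C; D; E] holding=- — reached (length 6, optimal by BFS)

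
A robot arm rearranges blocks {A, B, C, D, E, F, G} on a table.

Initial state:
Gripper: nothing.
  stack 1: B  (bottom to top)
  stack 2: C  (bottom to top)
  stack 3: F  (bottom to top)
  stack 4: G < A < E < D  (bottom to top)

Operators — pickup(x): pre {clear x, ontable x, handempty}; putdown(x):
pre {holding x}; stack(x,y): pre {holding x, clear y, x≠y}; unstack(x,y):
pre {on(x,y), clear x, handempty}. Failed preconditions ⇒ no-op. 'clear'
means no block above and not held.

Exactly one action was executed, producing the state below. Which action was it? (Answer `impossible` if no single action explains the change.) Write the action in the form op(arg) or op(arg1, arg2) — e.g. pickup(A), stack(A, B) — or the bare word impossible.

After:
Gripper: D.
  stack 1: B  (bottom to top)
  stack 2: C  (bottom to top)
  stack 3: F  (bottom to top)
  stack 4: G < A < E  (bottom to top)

target: towers=[B; C; F; G/A/E] holding=D
         pickup(B) → towers=[C; F; G/A/E/D] holding=B
         pickup(F) → towers=[B; C; G/A/E/D] holding=F
     unstack(D, E) → towers=[B; C; F; G/A/E] holding=D  ← match
         pickup(C) → towers=[B; F; G/A/E/D] holding=C

unstack(D, E)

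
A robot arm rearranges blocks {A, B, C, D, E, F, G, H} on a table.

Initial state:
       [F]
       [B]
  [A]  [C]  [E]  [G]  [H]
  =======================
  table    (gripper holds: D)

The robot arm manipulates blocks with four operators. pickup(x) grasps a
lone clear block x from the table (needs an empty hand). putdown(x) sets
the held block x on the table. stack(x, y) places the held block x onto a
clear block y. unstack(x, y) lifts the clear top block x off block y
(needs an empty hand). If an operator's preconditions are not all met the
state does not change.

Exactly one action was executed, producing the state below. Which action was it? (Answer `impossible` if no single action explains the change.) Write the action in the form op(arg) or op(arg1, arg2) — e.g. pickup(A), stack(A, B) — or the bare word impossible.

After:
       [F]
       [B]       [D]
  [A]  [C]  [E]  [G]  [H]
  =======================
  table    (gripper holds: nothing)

target: towers=[A; C/B/F; E; G/D; H] holding=-
        putdown(D) → towers=[A; C/B/F; D; E; G; H] holding=-
       stack(D, G) → towers=[A; C/B/F; E; G/D; H] holding=-  ← match
       stack(D, A) → towers=[A/D; C/B/F; E; G; H] holding=-
       stack(D, E) → towers=[A; C/B/F; E/D; G; H] holding=-
       stack(D, H) → towers=[A; C/B/F; E; G; H/D] holding=-
       stack(D, F) → towers=[A; C/B/F/D; E; G; H] holding=-

stack(D, G)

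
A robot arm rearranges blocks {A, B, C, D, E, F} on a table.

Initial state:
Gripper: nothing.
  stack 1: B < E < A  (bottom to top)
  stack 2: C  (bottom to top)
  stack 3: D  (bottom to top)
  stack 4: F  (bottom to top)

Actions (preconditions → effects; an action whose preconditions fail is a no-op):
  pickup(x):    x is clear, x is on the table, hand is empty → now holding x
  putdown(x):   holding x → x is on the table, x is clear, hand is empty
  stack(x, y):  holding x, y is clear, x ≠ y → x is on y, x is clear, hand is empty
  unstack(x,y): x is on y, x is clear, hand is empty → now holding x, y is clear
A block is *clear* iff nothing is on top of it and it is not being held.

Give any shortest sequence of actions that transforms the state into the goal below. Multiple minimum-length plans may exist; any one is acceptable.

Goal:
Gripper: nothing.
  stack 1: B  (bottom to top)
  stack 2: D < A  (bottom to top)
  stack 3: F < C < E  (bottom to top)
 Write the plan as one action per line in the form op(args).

step 1 (unstack(A, E)): towers=[B/E; C; D; F] holding=A
step 2 (stack(A, D)): towers=[B/E; C; D/A; F] holding=-
step 3 (pickup(C)): towers=[B/E; D/A; F] holding=C
step 4 (stack(C, F)): towers=[B/E; D/A; F/C] holding=-
step 5 (unstack(E, B)): towers=[B; D/A; F/C] holding=E
step 6 (stack(E, C)): towers=[B; D/A; F/C/E] holding=-
goal check: towers=[B; D/A; F/C/E] holding=- — reached (length 6, optimal by BFS)

unstack(A, E)
stack(A, D)
pickup(C)
stack(C, F)
unstack(E, B)
stack(E, C)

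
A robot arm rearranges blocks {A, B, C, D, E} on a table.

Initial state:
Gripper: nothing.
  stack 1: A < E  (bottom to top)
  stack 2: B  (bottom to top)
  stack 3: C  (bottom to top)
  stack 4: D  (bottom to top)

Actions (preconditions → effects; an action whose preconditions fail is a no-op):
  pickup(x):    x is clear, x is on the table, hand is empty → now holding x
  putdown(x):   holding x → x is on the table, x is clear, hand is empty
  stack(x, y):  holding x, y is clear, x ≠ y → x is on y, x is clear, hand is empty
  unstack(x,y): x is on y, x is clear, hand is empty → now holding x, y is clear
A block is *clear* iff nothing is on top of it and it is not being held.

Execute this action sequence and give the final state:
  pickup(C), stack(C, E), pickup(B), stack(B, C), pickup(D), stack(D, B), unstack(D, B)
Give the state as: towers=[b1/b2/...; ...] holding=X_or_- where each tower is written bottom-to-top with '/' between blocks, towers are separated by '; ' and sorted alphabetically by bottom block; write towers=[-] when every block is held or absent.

step 1 (pickup(C)): towers=[A/E; B; D] holding=C
step 2 (stack(C, E)): towers=[A/E/C; B; D] holding=-
step 3 (pickup(B)): towers=[A/E/C; D] holding=B
step 4 (stack(B, C)): towers=[A/E/C/B; D] holding=-
step 5 (pickup(D)): towers=[A/E/C/B] holding=D
step 6 (stack(D, B)): towers=[A/E/C/B/D] holding=-
step 7 (unstack(D, B)): towers=[A/E/C/B] holding=D

towers=[A/E/C/B] holding=D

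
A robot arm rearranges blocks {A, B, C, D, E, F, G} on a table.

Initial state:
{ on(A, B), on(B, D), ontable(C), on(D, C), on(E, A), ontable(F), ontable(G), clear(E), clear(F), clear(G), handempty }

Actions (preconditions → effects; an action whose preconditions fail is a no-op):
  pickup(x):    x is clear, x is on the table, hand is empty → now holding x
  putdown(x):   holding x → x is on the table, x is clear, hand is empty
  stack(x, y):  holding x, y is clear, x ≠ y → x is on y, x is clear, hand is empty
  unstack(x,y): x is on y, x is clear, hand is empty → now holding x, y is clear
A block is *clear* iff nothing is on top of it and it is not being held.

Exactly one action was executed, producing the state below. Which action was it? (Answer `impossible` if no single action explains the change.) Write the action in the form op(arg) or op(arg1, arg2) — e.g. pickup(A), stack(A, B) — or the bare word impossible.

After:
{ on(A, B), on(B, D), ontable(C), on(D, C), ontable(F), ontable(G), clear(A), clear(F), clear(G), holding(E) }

unstack(E, A)

target: towers=[C/D/B/A; F; G] holding=E
         pickup(F) → towers=[C/D/B/A/E; G] holding=F
         pickup(G) → towers=[C/D/B/A/E; F] holding=G
     unstack(E, A) → towers=[C/D/B/A; F; G] holding=E  ← match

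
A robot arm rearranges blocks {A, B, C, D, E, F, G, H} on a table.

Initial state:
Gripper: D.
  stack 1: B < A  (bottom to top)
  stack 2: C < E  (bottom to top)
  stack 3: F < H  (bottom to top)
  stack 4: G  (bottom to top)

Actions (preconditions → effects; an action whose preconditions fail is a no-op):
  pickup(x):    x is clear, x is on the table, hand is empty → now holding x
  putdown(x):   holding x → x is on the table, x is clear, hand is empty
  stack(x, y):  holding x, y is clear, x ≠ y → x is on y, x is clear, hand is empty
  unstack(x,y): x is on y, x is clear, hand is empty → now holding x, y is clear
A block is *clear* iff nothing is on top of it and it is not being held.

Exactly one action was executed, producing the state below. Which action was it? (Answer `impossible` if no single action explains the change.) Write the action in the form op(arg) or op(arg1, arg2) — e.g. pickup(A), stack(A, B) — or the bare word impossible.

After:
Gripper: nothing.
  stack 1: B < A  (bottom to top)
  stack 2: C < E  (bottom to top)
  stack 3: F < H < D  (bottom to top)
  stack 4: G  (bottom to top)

stack(D, H)

target: towers=[B/A; C/E; F/H/D; G] holding=-
        putdown(D) → towers=[B/A; C/E; D; F/H; G] holding=-
       stack(D, G) → towers=[B/A; C/E; F/H; G/D] holding=-
       stack(D, A) → towers=[B/A/D; C/E; F/H; G] holding=-
       stack(D, E) → towers=[B/A; C/E/D; F/H; G] holding=-
       stack(D, H) → towers=[B/A; C/E; F/H/D; G] holding=-  ← match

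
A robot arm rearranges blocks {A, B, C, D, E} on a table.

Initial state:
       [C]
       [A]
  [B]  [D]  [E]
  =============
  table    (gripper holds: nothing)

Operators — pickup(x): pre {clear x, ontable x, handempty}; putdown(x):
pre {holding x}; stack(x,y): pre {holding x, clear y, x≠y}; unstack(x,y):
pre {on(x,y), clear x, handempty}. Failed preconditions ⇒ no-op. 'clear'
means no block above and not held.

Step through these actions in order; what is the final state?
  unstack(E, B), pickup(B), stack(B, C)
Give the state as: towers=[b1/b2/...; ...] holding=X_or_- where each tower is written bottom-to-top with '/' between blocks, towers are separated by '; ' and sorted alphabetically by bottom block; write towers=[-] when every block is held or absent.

step 1 (unstack(E, B)) [no-op]: towers=[B; D/A/C; E] holding=-
step 2 (pickup(B)): towers=[D/A/C; E] holding=B
step 3 (stack(B, C)): towers=[D/A/C/B; E] holding=-

towers=[D/A/C/B; E] holding=-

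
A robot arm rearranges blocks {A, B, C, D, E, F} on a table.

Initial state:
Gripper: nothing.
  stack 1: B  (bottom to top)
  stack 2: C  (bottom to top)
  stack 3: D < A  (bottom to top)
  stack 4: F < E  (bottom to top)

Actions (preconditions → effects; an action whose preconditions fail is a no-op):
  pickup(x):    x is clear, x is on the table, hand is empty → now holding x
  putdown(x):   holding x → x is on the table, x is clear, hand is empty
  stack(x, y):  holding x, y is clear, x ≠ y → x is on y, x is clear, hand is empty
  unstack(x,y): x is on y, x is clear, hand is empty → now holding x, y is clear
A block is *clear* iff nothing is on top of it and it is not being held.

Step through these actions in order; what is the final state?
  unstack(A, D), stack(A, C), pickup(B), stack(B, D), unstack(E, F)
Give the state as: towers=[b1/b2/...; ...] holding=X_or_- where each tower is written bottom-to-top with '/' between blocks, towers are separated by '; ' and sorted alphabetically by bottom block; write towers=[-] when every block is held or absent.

towers=[C/A; D/B; F] holding=E

step 1 (unstack(A, D)): towers=[B; C; D; F/E] holding=A
step 2 (stack(A, C)): towers=[B; C/A; D; F/E] holding=-
step 3 (pickup(B)): towers=[C/A; D; F/E] holding=B
step 4 (stack(B, D)): towers=[C/A; D/B; F/E] holding=-
step 5 (unstack(E, F)): towers=[C/A; D/B; F] holding=E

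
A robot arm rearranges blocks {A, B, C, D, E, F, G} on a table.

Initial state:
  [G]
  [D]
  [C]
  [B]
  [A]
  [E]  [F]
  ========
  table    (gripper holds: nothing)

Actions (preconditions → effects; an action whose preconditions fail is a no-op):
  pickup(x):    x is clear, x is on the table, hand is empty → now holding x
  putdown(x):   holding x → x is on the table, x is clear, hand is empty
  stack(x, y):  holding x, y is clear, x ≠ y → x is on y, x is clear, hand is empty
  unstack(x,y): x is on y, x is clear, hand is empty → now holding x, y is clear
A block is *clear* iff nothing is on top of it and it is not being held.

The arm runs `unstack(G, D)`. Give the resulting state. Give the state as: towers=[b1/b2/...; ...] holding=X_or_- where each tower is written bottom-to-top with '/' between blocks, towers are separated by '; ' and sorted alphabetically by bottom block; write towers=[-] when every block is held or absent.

before: towers=[E/A/B/C/D/G; F] holding=-
pre[unstack(G, D)]: on(G,D) ok, clear(G) ok, handempty ok
all met → apply unstack(G, D)
after:  towers=[E/A/B/C/D; F] holding=G

towers=[E/A/B/C/D; F] holding=G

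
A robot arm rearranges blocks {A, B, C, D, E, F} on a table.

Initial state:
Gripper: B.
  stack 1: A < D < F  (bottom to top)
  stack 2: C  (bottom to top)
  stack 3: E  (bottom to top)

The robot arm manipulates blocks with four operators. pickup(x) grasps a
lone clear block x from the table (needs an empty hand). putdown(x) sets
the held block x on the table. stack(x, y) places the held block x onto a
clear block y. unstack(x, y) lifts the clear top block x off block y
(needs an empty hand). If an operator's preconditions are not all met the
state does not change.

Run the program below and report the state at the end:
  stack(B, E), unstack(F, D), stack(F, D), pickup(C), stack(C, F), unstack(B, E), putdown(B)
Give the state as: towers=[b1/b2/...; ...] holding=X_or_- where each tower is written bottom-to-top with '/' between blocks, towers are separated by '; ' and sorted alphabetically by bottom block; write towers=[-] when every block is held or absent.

towers=[A/D/F/C; B; E] holding=-

step 1 (stack(B, E)): towers=[A/D/F; C; E/B] holding=-
step 2 (unstack(F, D)): towers=[A/D; C; E/B] holding=F
step 3 (stack(F, D)): towers=[A/D/F; C; E/B] holding=-
step 4 (pickup(C)): towers=[A/D/F; E/B] holding=C
step 5 (stack(C, F)): towers=[A/D/F/C; E/B] holding=-
step 6 (unstack(B, E)): towers=[A/D/F/C; E] holding=B
step 7 (putdown(B)): towers=[A/D/F/C; B; E] holding=-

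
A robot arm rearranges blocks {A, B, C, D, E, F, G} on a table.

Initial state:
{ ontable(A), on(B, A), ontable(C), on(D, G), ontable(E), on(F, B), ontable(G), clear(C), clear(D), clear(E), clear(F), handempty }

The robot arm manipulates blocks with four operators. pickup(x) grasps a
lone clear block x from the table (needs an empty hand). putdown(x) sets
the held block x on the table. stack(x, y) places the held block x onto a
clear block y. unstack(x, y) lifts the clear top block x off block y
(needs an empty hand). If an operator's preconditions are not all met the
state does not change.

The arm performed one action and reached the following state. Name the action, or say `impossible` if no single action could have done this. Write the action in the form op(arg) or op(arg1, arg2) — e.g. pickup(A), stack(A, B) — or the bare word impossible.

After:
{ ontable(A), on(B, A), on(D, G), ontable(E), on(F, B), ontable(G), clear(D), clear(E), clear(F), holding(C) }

pickup(C)

target: towers=[A/B/F; E; G/D] holding=C
     unstack(F, B) → towers=[A/B; C; E; G/D] holding=F
     unstack(D, G) → towers=[A/B/F; C; E; G] holding=D
         pickup(E) → towers=[A/B/F; C; G/D] holding=E
         pickup(C) → towers=[A/B/F; E; G/D] holding=C  ← match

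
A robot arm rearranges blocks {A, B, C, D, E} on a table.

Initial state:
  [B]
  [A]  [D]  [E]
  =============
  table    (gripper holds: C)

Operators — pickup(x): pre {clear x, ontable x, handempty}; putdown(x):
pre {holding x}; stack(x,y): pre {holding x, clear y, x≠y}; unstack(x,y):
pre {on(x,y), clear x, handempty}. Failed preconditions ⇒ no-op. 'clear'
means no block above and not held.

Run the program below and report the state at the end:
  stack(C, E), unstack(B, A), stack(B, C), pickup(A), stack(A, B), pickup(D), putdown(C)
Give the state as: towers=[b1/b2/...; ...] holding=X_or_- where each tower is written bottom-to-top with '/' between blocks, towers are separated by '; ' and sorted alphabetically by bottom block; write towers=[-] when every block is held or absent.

step 1 (stack(C, E)): towers=[A/B; D; E/C] holding=-
step 2 (unstack(B, A)): towers=[A; D; E/C] holding=B
step 3 (stack(B, C)): towers=[A; D; E/C/B] holding=-
step 4 (pickup(A)): towers=[D; E/C/B] holding=A
step 5 (stack(A, B)): towers=[D; E/C/B/A] holding=-
step 6 (pickup(D)): towers=[E/C/B/A] holding=D
step 7 (putdown(C)) [no-op]: towers=[E/C/B/A] holding=D

towers=[E/C/B/A] holding=D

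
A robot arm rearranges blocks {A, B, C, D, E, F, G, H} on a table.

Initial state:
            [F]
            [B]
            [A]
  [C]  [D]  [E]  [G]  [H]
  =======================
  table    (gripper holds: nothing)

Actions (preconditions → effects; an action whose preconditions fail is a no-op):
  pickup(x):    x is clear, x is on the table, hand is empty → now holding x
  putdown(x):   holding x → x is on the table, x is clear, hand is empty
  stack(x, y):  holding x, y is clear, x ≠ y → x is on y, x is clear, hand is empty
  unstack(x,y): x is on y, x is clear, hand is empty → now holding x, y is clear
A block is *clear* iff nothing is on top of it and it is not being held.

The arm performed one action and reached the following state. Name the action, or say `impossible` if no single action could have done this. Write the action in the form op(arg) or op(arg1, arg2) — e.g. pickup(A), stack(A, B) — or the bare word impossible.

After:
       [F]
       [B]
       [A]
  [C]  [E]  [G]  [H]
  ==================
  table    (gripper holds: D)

pickup(D)

target: towers=[C; E/A/B/F; G; H] holding=D
         pickup(G) → towers=[C; D; E/A/B/F; H] holding=G
         pickup(H) → towers=[C; D; E/A/B/F; G] holding=H
     unstack(F, B) → towers=[C; D; E/A/B; G; H] holding=F
         pickup(D) → towers=[C; E/A/B/F; G; H] holding=D  ← match
         pickup(C) → towers=[D; E/A/B/F; G; H] holding=C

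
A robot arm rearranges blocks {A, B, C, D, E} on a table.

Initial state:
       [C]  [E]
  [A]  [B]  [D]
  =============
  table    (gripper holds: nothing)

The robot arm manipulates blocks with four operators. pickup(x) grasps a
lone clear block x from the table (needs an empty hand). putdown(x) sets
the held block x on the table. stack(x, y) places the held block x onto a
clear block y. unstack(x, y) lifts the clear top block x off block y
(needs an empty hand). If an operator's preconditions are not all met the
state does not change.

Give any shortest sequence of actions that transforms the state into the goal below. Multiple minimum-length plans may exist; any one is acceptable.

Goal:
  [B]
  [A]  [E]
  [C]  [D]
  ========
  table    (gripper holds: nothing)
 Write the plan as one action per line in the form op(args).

unstack(C, B)
putdown(C)
pickup(A)
stack(A, C)
pickup(B)
stack(B, A)

step 1 (unstack(C, B)): towers=[A; B; D/E] holding=C
step 2 (putdown(C)): towers=[A; B; C; D/E] holding=-
step 3 (pickup(A)): towers=[B; C; D/E] holding=A
step 4 (stack(A, C)): towers=[B; C/A; D/E] holding=-
step 5 (pickup(B)): towers=[C/A; D/E] holding=B
step 6 (stack(B, A)): towers=[C/A/B; D/E] holding=-
goal check: towers=[C/A/B; D/E] holding=- — reached (length 6, optimal by BFS)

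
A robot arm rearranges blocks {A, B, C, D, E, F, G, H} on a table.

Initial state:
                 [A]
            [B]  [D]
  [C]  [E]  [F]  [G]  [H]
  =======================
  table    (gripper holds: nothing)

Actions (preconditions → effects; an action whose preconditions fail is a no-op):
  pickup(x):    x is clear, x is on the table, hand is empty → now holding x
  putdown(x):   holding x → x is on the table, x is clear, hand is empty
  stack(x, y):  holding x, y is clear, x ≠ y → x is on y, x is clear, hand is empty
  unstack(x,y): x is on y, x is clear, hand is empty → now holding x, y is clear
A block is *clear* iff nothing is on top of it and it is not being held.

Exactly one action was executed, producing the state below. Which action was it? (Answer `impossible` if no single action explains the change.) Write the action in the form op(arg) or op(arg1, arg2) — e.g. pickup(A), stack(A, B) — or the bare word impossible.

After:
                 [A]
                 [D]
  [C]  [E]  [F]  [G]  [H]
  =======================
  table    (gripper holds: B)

unstack(B, F)

target: towers=[C; E; F; G/D/A; H] holding=B
     unstack(A, D) → towers=[C; E; F/B; G/D; H] holding=A
         pickup(E) → towers=[C; F/B; G/D/A; H] holding=E
         pickup(H) → towers=[C; E; F/B; G/D/A] holding=H
     unstack(B, F) → towers=[C; E; F; G/D/A; H] holding=B  ← match
         pickup(C) → towers=[E; F/B; G/D/A; H] holding=C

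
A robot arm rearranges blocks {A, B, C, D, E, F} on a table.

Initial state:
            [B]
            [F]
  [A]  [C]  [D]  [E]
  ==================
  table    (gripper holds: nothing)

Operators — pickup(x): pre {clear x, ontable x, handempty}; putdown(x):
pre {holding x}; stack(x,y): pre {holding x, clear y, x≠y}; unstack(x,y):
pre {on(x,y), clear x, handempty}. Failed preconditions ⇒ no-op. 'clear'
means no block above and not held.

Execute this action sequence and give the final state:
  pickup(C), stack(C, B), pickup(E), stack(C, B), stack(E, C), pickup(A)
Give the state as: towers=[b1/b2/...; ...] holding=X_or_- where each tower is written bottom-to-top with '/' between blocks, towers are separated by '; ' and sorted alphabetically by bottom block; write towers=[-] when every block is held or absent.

step 1 (pickup(C)): towers=[A; D/F/B; E] holding=C
step 2 (stack(C, B)): towers=[A; D/F/B/C; E] holding=-
step 3 (pickup(E)): towers=[A; D/F/B/C] holding=E
step 4 (stack(C, B)) [no-op]: towers=[A; D/F/B/C] holding=E
step 5 (stack(E, C)): towers=[A; D/F/B/C/E] holding=-
step 6 (pickup(A)): towers=[D/F/B/C/E] holding=A

towers=[D/F/B/C/E] holding=A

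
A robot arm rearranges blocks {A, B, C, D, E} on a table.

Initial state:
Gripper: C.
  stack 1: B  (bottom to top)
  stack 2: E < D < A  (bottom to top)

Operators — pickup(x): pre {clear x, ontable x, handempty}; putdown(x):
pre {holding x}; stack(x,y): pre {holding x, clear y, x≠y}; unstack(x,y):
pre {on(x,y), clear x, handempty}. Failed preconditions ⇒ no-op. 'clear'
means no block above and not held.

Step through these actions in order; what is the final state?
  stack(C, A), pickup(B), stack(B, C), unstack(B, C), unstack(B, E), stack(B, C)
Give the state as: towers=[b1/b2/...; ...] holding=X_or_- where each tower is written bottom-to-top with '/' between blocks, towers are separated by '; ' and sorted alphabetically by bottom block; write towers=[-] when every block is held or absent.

towers=[E/D/A/C/B] holding=-

step 1 (stack(C, A)): towers=[B; E/D/A/C] holding=-
step 2 (pickup(B)): towers=[E/D/A/C] holding=B
step 3 (stack(B, C)): towers=[E/D/A/C/B] holding=-
step 4 (unstack(B, C)): towers=[E/D/A/C] holding=B
step 5 (unstack(B, E)) [no-op]: towers=[E/D/A/C] holding=B
step 6 (stack(B, C)): towers=[E/D/A/C/B] holding=-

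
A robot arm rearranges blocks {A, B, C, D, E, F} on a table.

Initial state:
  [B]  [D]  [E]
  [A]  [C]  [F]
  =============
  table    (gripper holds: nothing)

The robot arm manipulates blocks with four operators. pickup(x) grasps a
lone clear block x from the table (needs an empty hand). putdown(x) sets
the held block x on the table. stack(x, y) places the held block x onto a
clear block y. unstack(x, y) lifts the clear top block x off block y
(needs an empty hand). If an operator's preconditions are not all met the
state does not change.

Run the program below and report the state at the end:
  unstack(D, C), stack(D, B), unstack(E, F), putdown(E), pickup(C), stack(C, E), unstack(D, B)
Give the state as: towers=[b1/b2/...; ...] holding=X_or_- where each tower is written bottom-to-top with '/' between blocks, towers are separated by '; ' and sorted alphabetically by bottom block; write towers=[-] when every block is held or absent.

step 1 (unstack(D, C)): towers=[A/B; C; F/E] holding=D
step 2 (stack(D, B)): towers=[A/B/D; C; F/E] holding=-
step 3 (unstack(E, F)): towers=[A/B/D; C; F] holding=E
step 4 (putdown(E)): towers=[A/B/D; C; E; F] holding=-
step 5 (pickup(C)): towers=[A/B/D; E; F] holding=C
step 6 (stack(C, E)): towers=[A/B/D; E/C; F] holding=-
step 7 (unstack(D, B)): towers=[A/B; E/C; F] holding=D

towers=[A/B; E/C; F] holding=D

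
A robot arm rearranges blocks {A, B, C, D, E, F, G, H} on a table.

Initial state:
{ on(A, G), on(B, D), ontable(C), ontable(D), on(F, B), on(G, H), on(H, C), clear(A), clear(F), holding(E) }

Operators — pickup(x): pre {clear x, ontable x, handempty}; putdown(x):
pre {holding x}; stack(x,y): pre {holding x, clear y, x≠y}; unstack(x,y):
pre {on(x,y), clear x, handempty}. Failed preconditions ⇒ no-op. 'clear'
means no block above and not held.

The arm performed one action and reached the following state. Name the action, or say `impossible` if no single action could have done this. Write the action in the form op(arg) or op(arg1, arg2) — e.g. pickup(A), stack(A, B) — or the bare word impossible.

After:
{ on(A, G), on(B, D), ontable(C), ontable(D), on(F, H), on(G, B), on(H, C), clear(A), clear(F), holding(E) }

impossible

target: towers=[C/H/F; D/B/G/A] holding=E
        putdown(E) → towers=[C/H/G/A; D/B/F; E] holding=-
       stack(E, A) → towers=[C/H/G/A/E; D/B/F] holding=-
       stack(E, F) → towers=[C/H/G/A; D/B/F/E] holding=-
none of the 3 applicable actions match → impossible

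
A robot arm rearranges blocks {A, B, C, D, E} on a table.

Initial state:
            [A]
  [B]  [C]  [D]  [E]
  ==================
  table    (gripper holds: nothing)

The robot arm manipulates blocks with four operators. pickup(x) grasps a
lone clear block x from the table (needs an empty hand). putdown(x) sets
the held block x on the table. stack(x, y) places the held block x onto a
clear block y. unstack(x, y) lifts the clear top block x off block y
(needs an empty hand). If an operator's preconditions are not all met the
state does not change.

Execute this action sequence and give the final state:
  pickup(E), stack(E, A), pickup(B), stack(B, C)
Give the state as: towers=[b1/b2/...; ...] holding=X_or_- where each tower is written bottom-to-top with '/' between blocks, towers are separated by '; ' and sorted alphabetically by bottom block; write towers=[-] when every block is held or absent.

towers=[C/B; D/A/E] holding=-

step 1 (pickup(E)): towers=[B; C; D/A] holding=E
step 2 (stack(E, A)): towers=[B; C; D/A/E] holding=-
step 3 (pickup(B)): towers=[C; D/A/E] holding=B
step 4 (stack(B, C)): towers=[C/B; D/A/E] holding=-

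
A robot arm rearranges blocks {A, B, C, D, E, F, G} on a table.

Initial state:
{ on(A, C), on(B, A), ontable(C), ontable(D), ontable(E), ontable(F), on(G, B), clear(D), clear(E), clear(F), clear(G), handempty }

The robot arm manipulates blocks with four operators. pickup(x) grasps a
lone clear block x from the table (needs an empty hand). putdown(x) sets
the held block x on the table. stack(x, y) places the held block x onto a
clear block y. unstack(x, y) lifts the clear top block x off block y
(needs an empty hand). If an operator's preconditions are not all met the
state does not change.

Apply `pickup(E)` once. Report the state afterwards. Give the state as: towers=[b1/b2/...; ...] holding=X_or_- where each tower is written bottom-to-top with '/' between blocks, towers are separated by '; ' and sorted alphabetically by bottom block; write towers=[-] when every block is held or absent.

before: towers=[C/A/B/G; D; E; F] holding=-
pre[pickup(E)]: clear(E) yes, ontable(E) yes, handempty yes
all met → apply pickup(E)
after:  towers=[C/A/B/G; D; F] holding=E

towers=[C/A/B/G; D; F] holding=E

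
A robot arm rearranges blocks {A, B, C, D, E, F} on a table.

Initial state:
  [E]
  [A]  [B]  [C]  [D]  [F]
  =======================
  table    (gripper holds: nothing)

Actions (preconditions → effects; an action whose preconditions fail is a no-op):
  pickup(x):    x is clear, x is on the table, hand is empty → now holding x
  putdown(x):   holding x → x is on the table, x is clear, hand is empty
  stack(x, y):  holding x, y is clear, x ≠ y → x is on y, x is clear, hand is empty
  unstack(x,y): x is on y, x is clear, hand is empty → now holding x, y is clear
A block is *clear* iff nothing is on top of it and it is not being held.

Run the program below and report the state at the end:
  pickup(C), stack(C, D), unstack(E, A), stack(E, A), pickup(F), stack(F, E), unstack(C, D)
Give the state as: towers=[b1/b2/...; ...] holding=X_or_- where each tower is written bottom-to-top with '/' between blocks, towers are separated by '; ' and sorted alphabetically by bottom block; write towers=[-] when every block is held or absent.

towers=[A/E/F; B; D] holding=C

step 1 (pickup(C)): towers=[A/E; B; D; F] holding=C
step 2 (stack(C, D)): towers=[A/E; B; D/C; F] holding=-
step 3 (unstack(E, A)): towers=[A; B; D/C; F] holding=E
step 4 (stack(E, A)): towers=[A/E; B; D/C; F] holding=-
step 5 (pickup(F)): towers=[A/E; B; D/C] holding=F
step 6 (stack(F, E)): towers=[A/E/F; B; D/C] holding=-
step 7 (unstack(C, D)): towers=[A/E/F; B; D] holding=C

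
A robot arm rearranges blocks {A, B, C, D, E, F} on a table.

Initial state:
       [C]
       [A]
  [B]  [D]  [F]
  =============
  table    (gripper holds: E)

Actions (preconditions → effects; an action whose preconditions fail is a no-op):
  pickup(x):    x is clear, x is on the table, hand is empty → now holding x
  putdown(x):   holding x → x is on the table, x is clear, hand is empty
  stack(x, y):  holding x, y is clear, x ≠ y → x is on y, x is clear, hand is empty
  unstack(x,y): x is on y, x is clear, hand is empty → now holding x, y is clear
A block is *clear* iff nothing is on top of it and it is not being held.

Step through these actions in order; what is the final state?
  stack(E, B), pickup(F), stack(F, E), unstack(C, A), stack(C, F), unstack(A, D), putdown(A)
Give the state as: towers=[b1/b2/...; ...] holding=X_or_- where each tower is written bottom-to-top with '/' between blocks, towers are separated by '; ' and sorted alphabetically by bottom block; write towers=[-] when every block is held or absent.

towers=[A; B/E/F/C; D] holding=-

step 1 (stack(E, B)): towers=[B/E; D/A/C; F] holding=-
step 2 (pickup(F)): towers=[B/E; D/A/C] holding=F
step 3 (stack(F, E)): towers=[B/E/F; D/A/C] holding=-
step 4 (unstack(C, A)): towers=[B/E/F; D/A] holding=C
step 5 (stack(C, F)): towers=[B/E/F/C; D/A] holding=-
step 6 (unstack(A, D)): towers=[B/E/F/C; D] holding=A
step 7 (putdown(A)): towers=[A; B/E/F/C; D] holding=-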